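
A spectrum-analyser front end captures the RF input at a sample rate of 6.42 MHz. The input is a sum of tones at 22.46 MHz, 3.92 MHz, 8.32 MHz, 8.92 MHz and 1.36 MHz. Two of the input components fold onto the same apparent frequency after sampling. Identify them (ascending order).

fs/2 = 3.21 MHz.
22.46 MHz mod fs = 3.2 MHz.
3.2 MHz ≤ fs/2 = 3.21 MHz, appears at 3.2 MHz.
3.92 MHz > fs/2 = 3.21 MHz, folds to fs − 3.92 MHz = 2.5 MHz.
8.32 MHz mod fs = 1.9 MHz.
1.9 MHz ≤ fs/2 = 3.21 MHz, appears at 1.9 MHz.
8.92 MHz mod fs = 2.5 MHz.
2.5 MHz ≤ fs/2 = 3.21 MHz, appears at 2.5 MHz.
1.36 MHz ≤ fs/2 = 3.21 MHz, passes unchanged.
3.92 MHz and 8.92 MHz both map to 2.5 MHz.

3.92 MHz, 8.92 MHz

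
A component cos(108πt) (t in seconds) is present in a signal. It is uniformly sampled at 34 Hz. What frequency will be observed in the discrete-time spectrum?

ω = 108π rad/s → f = ω/(2π) = 54 Hz.
54 Hz mod fs = 20 Hz.
20 Hz > fs/2 = 17 Hz, folds to fs − 20 Hz = 14 Hz.

14 Hz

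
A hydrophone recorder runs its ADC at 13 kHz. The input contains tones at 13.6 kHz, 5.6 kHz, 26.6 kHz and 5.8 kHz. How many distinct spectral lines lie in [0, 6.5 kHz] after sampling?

fs/2 = 6.5 kHz.
13.6 kHz mod fs = 0.6 kHz.
0.6 kHz ≤ fs/2 = 6.5 kHz, appears at 0.6 kHz.
5.6 kHz ≤ fs/2 = 6.5 kHz, passes unchanged.
26.6 kHz mod fs = 0.6 kHz.
0.6 kHz ≤ fs/2 = 6.5 kHz, appears at 0.6 kHz.
5.8 kHz ≤ fs/2 = 6.5 kHz, passes unchanged.
Distinct values: {0.6 kHz, 5.6 kHz, 5.8 kHz} → 3.

3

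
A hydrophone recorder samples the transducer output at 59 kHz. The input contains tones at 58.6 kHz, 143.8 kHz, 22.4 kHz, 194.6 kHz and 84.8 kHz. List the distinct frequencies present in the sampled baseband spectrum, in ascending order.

fs/2 = 29.5 kHz.
58.6 kHz > fs/2 = 29.5 kHz, folds to fs − 58.6 kHz = 0.4 kHz.
143.8 kHz mod fs = 25.8 kHz.
25.8 kHz ≤ fs/2 = 29.5 kHz, appears at 25.8 kHz.
22.4 kHz ≤ fs/2 = 29.5 kHz, passes unchanged.
194.6 kHz mod fs = 17.6 kHz.
17.6 kHz ≤ fs/2 = 29.5 kHz, appears at 17.6 kHz.
84.8 kHz mod fs = 25.8 kHz.
25.8 kHz ≤ fs/2 = 29.5 kHz, appears at 25.8 kHz.
Distinct values: {0.4 kHz, 17.6 kHz, 22.4 kHz, 25.8 kHz}.

0.4 kHz, 17.6 kHz, 22.4 kHz, 25.8 kHz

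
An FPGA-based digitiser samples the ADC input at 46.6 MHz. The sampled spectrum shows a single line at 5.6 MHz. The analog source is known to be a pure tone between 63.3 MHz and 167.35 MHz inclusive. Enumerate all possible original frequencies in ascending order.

87.6 MHz, 98.8 MHz, 134.2 MHz, 145.4 MHz

Frequencies that alias to 5.6 MHz are k·fs ± 5.6 MHz for integer k ≥ 0.
k=0: 5.6 MHz.
k=1: 41 MHz, 52.2 MHz.
k=2: 87.6 MHz, 98.8 MHz.
k=3: 134.2 MHz, 145.4 MHz.
k=4: 180.8 MHz, 192 MHz.
Within [63.3 MHz, 167.35 MHz]: 87.6 MHz, 98.8 MHz, 134.2 MHz, 145.4 MHz.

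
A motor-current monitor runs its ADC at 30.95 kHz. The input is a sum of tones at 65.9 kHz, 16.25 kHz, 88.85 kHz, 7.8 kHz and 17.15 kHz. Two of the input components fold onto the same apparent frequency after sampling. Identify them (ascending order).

65.9 kHz, 88.85 kHz

fs/2 = 15.475 kHz.
65.9 kHz mod fs = 4 kHz.
4 kHz ≤ fs/2 = 15.475 kHz, appears at 4 kHz.
16.25 kHz > fs/2 = 15.475 kHz, folds to fs − 16.25 kHz = 14.7 kHz.
88.85 kHz mod fs = 26.95 kHz.
26.95 kHz > fs/2 = 15.475 kHz, folds to fs − 26.95 kHz = 4 kHz.
7.8 kHz ≤ fs/2 = 15.475 kHz, passes unchanged.
17.15 kHz > fs/2 = 15.475 kHz, folds to fs − 17.15 kHz = 13.8 kHz.
65.9 kHz and 88.85 kHz both map to 4 kHz.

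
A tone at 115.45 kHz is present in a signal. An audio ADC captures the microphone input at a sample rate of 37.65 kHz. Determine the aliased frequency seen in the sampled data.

115.45 kHz mod fs = 2.5 kHz.
2.5 kHz ≤ fs/2 = 18.825 kHz, appears at 2.5 kHz.

2.5 kHz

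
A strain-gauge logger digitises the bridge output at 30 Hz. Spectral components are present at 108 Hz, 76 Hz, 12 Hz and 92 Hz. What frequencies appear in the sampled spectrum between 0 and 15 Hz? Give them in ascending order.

fs/2 = 15 Hz.
108 Hz mod fs = 18 Hz.
18 Hz > fs/2 = 15 Hz, folds to fs − 18 Hz = 12 Hz.
76 Hz mod fs = 16 Hz.
16 Hz > fs/2 = 15 Hz, folds to fs − 16 Hz = 14 Hz.
12 Hz ≤ fs/2 = 15 Hz, passes unchanged.
92 Hz mod fs = 2 Hz.
2 Hz ≤ fs/2 = 15 Hz, appears at 2 Hz.
Distinct values: {2 Hz, 12 Hz, 14 Hz}.

2 Hz, 12 Hz, 14 Hz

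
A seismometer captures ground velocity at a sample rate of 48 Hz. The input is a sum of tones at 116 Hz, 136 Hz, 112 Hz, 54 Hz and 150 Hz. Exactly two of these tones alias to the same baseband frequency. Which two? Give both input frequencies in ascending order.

fs/2 = 24 Hz.
116 Hz mod fs = 20 Hz.
20 Hz ≤ fs/2 = 24 Hz, appears at 20 Hz.
136 Hz mod fs = 40 Hz.
40 Hz > fs/2 = 24 Hz, folds to fs − 40 Hz = 8 Hz.
112 Hz mod fs = 16 Hz.
16 Hz ≤ fs/2 = 24 Hz, appears at 16 Hz.
54 Hz mod fs = 6 Hz.
6 Hz ≤ fs/2 = 24 Hz, appears at 6 Hz.
150 Hz mod fs = 6 Hz.
6 Hz ≤ fs/2 = 24 Hz, appears at 6 Hz.
54 Hz and 150 Hz both map to 6 Hz.

54 Hz, 150 Hz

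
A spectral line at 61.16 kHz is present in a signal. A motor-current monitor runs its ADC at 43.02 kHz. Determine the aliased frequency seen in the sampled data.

61.16 kHz mod fs = 18.14 kHz.
18.14 kHz ≤ fs/2 = 21.51 kHz, appears at 18.14 kHz.

18.14 kHz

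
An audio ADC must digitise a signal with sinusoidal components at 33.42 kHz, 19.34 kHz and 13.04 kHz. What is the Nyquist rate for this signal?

66.84 kHz

Highest-frequency component: 33.42 kHz.
Nyquist rate = 2 × 33.42 kHz = 66.84 kHz.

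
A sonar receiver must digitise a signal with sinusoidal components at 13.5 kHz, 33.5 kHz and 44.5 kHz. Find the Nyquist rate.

89 kHz

Highest-frequency component: 44.5 kHz.
Nyquist rate = 2 × 44.5 kHz = 89 kHz.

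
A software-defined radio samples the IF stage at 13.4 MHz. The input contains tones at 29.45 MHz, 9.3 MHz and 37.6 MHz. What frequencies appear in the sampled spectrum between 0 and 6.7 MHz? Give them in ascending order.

2.6 MHz, 2.65 MHz, 4.1 MHz

fs/2 = 6.7 MHz.
29.45 MHz mod fs = 2.65 MHz.
2.65 MHz ≤ fs/2 = 6.7 MHz, appears at 2.65 MHz.
9.3 MHz > fs/2 = 6.7 MHz, folds to fs − 9.3 MHz = 4.1 MHz.
37.6 MHz mod fs = 10.8 MHz.
10.8 MHz > fs/2 = 6.7 MHz, folds to fs − 10.8 MHz = 2.6 MHz.
Distinct values: {2.6 MHz, 2.65 MHz, 4.1 MHz}.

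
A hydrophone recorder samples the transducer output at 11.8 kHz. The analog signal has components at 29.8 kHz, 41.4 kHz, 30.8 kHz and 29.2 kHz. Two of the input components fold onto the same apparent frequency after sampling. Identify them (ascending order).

29.2 kHz, 29.8 kHz

fs/2 = 5.9 kHz.
29.8 kHz mod fs = 6.2 kHz.
6.2 kHz > fs/2 = 5.9 kHz, folds to fs − 6.2 kHz = 5.6 kHz.
41.4 kHz mod fs = 6 kHz.
6 kHz > fs/2 = 5.9 kHz, folds to fs − 6 kHz = 5.8 kHz.
30.8 kHz mod fs = 7.2 kHz.
7.2 kHz > fs/2 = 5.9 kHz, folds to fs − 7.2 kHz = 4.6 kHz.
29.2 kHz mod fs = 5.6 kHz.
5.6 kHz ≤ fs/2 = 5.9 kHz, appears at 5.6 kHz.
29.2 kHz and 29.8 kHz both map to 5.6 kHz.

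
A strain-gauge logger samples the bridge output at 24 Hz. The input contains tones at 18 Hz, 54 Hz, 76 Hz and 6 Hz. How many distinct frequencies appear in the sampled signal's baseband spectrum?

2

fs/2 = 12 Hz.
18 Hz > fs/2 = 12 Hz, folds to fs − 18 Hz = 6 Hz.
54 Hz mod fs = 6 Hz.
6 Hz ≤ fs/2 = 12 Hz, appears at 6 Hz.
76 Hz mod fs = 4 Hz.
4 Hz ≤ fs/2 = 12 Hz, appears at 4 Hz.
6 Hz ≤ fs/2 = 12 Hz, passes unchanged.
Distinct values: {4 Hz, 6 Hz} → 2.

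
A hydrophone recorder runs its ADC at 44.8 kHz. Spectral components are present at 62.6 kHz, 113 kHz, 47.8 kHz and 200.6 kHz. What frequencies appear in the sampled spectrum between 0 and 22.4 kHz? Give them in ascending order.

3 kHz, 17.8 kHz, 21.4 kHz

fs/2 = 22.4 kHz.
62.6 kHz mod fs = 17.8 kHz.
17.8 kHz ≤ fs/2 = 22.4 kHz, appears at 17.8 kHz.
113 kHz mod fs = 23.4 kHz.
23.4 kHz > fs/2 = 22.4 kHz, folds to fs − 23.4 kHz = 21.4 kHz.
47.8 kHz mod fs = 3 kHz.
3 kHz ≤ fs/2 = 22.4 kHz, appears at 3 kHz.
200.6 kHz mod fs = 21.4 kHz.
21.4 kHz ≤ fs/2 = 22.4 kHz, appears at 21.4 kHz.
Distinct values: {3 kHz, 17.8 kHz, 21.4 kHz}.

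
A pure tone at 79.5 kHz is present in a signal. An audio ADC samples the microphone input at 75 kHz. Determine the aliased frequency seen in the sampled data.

4.5 kHz

79.5 kHz mod fs = 4.5 kHz.
4.5 kHz ≤ fs/2 = 37.5 kHz, appears at 4.5 kHz.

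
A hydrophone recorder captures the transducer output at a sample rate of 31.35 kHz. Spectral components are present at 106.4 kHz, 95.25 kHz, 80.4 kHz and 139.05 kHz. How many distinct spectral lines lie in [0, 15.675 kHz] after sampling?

3

fs/2 = 15.675 kHz.
106.4 kHz mod fs = 12.35 kHz.
12.35 kHz ≤ fs/2 = 15.675 kHz, appears at 12.35 kHz.
95.25 kHz mod fs = 1.2 kHz.
1.2 kHz ≤ fs/2 = 15.675 kHz, appears at 1.2 kHz.
80.4 kHz mod fs = 17.7 kHz.
17.7 kHz > fs/2 = 15.675 kHz, folds to fs − 17.7 kHz = 13.65 kHz.
139.05 kHz mod fs = 13.65 kHz.
13.65 kHz ≤ fs/2 = 15.675 kHz, appears at 13.65 kHz.
Distinct values: {1.2 kHz, 12.35 kHz, 13.65 kHz} → 3.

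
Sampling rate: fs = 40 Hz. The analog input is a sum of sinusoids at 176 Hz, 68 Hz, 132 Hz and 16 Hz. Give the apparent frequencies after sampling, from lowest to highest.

12 Hz, 16 Hz

fs/2 = 20 Hz.
176 Hz mod fs = 16 Hz.
16 Hz ≤ fs/2 = 20 Hz, appears at 16 Hz.
68 Hz mod fs = 28 Hz.
28 Hz > fs/2 = 20 Hz, folds to fs − 28 Hz = 12 Hz.
132 Hz mod fs = 12 Hz.
12 Hz ≤ fs/2 = 20 Hz, appears at 12 Hz.
16 Hz ≤ fs/2 = 20 Hz, passes unchanged.
Distinct values: {12 Hz, 16 Hz}.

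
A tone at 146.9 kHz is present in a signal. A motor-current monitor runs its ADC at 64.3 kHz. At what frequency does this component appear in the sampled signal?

146.9 kHz mod fs = 18.3 kHz.
18.3 kHz ≤ fs/2 = 32.15 kHz, appears at 18.3 kHz.

18.3 kHz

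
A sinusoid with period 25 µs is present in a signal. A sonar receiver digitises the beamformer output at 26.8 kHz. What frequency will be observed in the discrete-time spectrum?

T = 25 µs → f = 1/T = 40 kHz.
40 kHz mod fs = 13.2 kHz.
13.2 kHz ≤ fs/2 = 13.4 kHz, appears at 13.2 kHz.

13.2 kHz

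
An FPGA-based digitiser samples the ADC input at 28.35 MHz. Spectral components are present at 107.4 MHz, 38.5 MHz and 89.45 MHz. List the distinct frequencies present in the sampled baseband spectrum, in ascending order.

4.4 MHz, 6 MHz, 10.15 MHz

fs/2 = 14.175 MHz.
107.4 MHz mod fs = 22.35 MHz.
22.35 MHz > fs/2 = 14.175 MHz, folds to fs − 22.35 MHz = 6 MHz.
38.5 MHz mod fs = 10.15 MHz.
10.15 MHz ≤ fs/2 = 14.175 MHz, appears at 10.15 MHz.
89.45 MHz mod fs = 4.4 MHz.
4.4 MHz ≤ fs/2 = 14.175 MHz, appears at 4.4 MHz.
Distinct values: {4.4 MHz, 6 MHz, 10.15 MHz}.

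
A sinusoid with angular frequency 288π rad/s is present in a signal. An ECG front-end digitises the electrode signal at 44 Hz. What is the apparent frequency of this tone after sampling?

ω = 288π rad/s → f = ω/(2π) = 144 Hz.
144 Hz mod fs = 12 Hz.
12 Hz ≤ fs/2 = 22 Hz, appears at 12 Hz.

12 Hz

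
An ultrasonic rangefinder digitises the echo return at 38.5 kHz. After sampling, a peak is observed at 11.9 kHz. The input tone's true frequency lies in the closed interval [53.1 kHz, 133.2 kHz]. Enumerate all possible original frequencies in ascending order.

65.1 kHz, 88.9 kHz, 103.6 kHz, 127.4 kHz

Frequencies that alias to 11.9 kHz are k·fs ± 11.9 kHz for integer k ≥ 0.
k=0: 11.9 kHz.
k=1: 26.6 kHz, 50.4 kHz.
k=2: 65.1 kHz, 88.9 kHz.
k=3: 103.6 kHz, 127.4 kHz.
k=4: 142.1 kHz, 165.9 kHz.
Within [53.1 kHz, 133.2 kHz]: 65.1 kHz, 88.9 kHz, 103.6 kHz, 127.4 kHz.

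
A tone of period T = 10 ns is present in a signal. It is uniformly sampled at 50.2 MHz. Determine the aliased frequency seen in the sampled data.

T = 10 ns → f = 1/T = 100 MHz.
100 MHz mod fs = 49.8 MHz.
49.8 MHz > fs/2 = 25.1 MHz, folds to fs − 49.8 MHz = 0.4 MHz.

0.4 MHz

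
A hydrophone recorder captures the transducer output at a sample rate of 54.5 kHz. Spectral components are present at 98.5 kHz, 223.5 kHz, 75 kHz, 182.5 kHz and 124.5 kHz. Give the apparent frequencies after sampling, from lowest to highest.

fs/2 = 27.25 kHz.
98.5 kHz mod fs = 44 kHz.
44 kHz > fs/2 = 27.25 kHz, folds to fs − 44 kHz = 10.5 kHz.
223.5 kHz mod fs = 5.5 kHz.
5.5 kHz ≤ fs/2 = 27.25 kHz, appears at 5.5 kHz.
75 kHz mod fs = 20.5 kHz.
20.5 kHz ≤ fs/2 = 27.25 kHz, appears at 20.5 kHz.
182.5 kHz mod fs = 19 kHz.
19 kHz ≤ fs/2 = 27.25 kHz, appears at 19 kHz.
124.5 kHz mod fs = 15.5 kHz.
15.5 kHz ≤ fs/2 = 27.25 kHz, appears at 15.5 kHz.
Distinct values: {5.5 kHz, 10.5 kHz, 15.5 kHz, 19 kHz, 20.5 kHz}.

5.5 kHz, 10.5 kHz, 15.5 kHz, 19 kHz, 20.5 kHz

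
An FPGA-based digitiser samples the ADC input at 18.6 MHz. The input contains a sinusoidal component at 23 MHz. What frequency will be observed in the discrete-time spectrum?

23 MHz mod fs = 4.4 MHz.
4.4 MHz ≤ fs/2 = 9.3 MHz, appears at 4.4 MHz.

4.4 MHz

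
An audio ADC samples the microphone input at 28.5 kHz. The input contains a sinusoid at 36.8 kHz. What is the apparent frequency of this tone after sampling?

8.3 kHz

36.8 kHz mod fs = 8.3 kHz.
8.3 kHz ≤ fs/2 = 14.25 kHz, appears at 8.3 kHz.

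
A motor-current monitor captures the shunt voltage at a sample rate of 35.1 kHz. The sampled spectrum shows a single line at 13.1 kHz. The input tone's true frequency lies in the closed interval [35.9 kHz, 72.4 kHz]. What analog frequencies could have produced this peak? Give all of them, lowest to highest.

48.2 kHz, 57.1 kHz

Frequencies that alias to 13.1 kHz are k·fs ± 13.1 kHz for integer k ≥ 0.
k=0: 13.1 kHz.
k=1: 22 kHz, 48.2 kHz.
k=2: 57.1 kHz, 83.3 kHz.
k=3: 92.2 kHz, 118.4 kHz.
Within [35.9 kHz, 72.4 kHz]: 48.2 kHz, 57.1 kHz.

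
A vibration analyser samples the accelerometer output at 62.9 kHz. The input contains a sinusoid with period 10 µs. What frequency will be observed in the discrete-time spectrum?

25.8 kHz

T = 10 µs → f = 1/T = 100 kHz.
100 kHz mod fs = 37.1 kHz.
37.1 kHz > fs/2 = 31.45 kHz, folds to fs − 37.1 kHz = 25.8 kHz.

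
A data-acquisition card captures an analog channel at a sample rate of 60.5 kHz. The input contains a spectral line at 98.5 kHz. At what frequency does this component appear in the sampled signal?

22.5 kHz

98.5 kHz mod fs = 38 kHz.
38 kHz > fs/2 = 30.25 kHz, folds to fs − 38 kHz = 22.5 kHz.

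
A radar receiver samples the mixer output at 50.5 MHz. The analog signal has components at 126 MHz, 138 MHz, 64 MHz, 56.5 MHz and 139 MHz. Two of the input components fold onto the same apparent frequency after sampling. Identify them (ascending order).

64 MHz, 138 MHz

fs/2 = 25.25 MHz.
126 MHz mod fs = 25 MHz.
25 MHz ≤ fs/2 = 25.25 MHz, appears at 25 MHz.
138 MHz mod fs = 37 MHz.
37 MHz > fs/2 = 25.25 MHz, folds to fs − 37 MHz = 13.5 MHz.
64 MHz mod fs = 13.5 MHz.
13.5 MHz ≤ fs/2 = 25.25 MHz, appears at 13.5 MHz.
56.5 MHz mod fs = 6 MHz.
6 MHz ≤ fs/2 = 25.25 MHz, appears at 6 MHz.
139 MHz mod fs = 38 MHz.
38 MHz > fs/2 = 25.25 MHz, folds to fs − 38 MHz = 12.5 MHz.
64 MHz and 138 MHz both map to 13.5 MHz.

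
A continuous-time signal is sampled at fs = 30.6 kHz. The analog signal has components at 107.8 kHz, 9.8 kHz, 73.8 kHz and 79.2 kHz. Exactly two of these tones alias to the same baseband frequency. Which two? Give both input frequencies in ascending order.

fs/2 = 15.3 kHz.
107.8 kHz mod fs = 16 kHz.
16 kHz > fs/2 = 15.3 kHz, folds to fs − 16 kHz = 14.6 kHz.
9.8 kHz ≤ fs/2 = 15.3 kHz, passes unchanged.
73.8 kHz mod fs = 12.6 kHz.
12.6 kHz ≤ fs/2 = 15.3 kHz, appears at 12.6 kHz.
79.2 kHz mod fs = 18 kHz.
18 kHz > fs/2 = 15.3 kHz, folds to fs − 18 kHz = 12.6 kHz.
73.8 kHz and 79.2 kHz both map to 12.6 kHz.

73.8 kHz, 79.2 kHz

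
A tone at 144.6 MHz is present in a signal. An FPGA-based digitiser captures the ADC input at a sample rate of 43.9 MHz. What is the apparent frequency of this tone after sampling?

144.6 MHz mod fs = 12.9 MHz.
12.9 MHz ≤ fs/2 = 21.95 MHz, appears at 12.9 MHz.

12.9 MHz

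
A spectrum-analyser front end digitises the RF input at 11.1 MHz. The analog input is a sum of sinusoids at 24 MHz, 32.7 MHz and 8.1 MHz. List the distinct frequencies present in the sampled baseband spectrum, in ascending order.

fs/2 = 5.55 MHz.
24 MHz mod fs = 1.8 MHz.
1.8 MHz ≤ fs/2 = 5.55 MHz, appears at 1.8 MHz.
32.7 MHz mod fs = 10.5 MHz.
10.5 MHz > fs/2 = 5.55 MHz, folds to fs − 10.5 MHz = 0.6 MHz.
8.1 MHz > fs/2 = 5.55 MHz, folds to fs − 8.1 MHz = 3 MHz.
Distinct values: {0.6 MHz, 1.8 MHz, 3 MHz}.

0.6 MHz, 1.8 MHz, 3 MHz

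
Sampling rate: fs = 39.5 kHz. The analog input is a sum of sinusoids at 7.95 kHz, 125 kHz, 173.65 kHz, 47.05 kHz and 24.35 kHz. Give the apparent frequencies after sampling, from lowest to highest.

fs/2 = 19.75 kHz.
7.95 kHz ≤ fs/2 = 19.75 kHz, passes unchanged.
125 kHz mod fs = 6.5 kHz.
6.5 kHz ≤ fs/2 = 19.75 kHz, appears at 6.5 kHz.
173.65 kHz mod fs = 15.65 kHz.
15.65 kHz ≤ fs/2 = 19.75 kHz, appears at 15.65 kHz.
47.05 kHz mod fs = 7.55 kHz.
7.55 kHz ≤ fs/2 = 19.75 kHz, appears at 7.55 kHz.
24.35 kHz > fs/2 = 19.75 kHz, folds to fs − 24.35 kHz = 15.15 kHz.
Distinct values: {6.5 kHz, 7.55 kHz, 7.95 kHz, 15.15 kHz, 15.65 kHz}.

6.5 kHz, 7.55 kHz, 7.95 kHz, 15.15 kHz, 15.65 kHz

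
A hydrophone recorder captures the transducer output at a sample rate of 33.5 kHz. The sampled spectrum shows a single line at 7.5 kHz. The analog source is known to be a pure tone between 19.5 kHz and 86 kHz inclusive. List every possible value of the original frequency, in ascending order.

26 kHz, 41 kHz, 59.5 kHz, 74.5 kHz

Frequencies that alias to 7.5 kHz are k·fs ± 7.5 kHz for integer k ≥ 0.
k=0: 7.5 kHz.
k=1: 26 kHz, 41 kHz.
k=2: 59.5 kHz, 74.5 kHz.
k=3: 93 kHz, 108 kHz.
Within [19.5 kHz, 86 kHz]: 26 kHz, 41 kHz, 59.5 kHz, 74.5 kHz.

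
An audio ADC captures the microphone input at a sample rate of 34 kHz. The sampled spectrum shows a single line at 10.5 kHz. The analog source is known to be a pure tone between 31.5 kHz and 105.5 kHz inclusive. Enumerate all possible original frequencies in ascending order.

44.5 kHz, 57.5 kHz, 78.5 kHz, 91.5 kHz

Frequencies that alias to 10.5 kHz are k·fs ± 10.5 kHz for integer k ≥ 0.
k=0: 10.5 kHz.
k=1: 23.5 kHz, 44.5 kHz.
k=2: 57.5 kHz, 78.5 kHz.
k=3: 91.5 kHz, 112.5 kHz.
k=4: 125.5 kHz, 146.5 kHz.
Within [31.5 kHz, 105.5 kHz]: 44.5 kHz, 57.5 kHz, 78.5 kHz, 91.5 kHz.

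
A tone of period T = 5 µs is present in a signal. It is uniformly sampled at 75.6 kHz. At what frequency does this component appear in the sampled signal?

26.8 kHz

T = 5 µs → f = 1/T = 200 kHz.
200 kHz mod fs = 48.8 kHz.
48.8 kHz > fs/2 = 37.8 kHz, folds to fs − 48.8 kHz = 26.8 kHz.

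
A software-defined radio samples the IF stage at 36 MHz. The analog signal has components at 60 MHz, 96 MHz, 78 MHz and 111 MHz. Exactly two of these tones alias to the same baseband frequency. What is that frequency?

12 MHz

fs/2 = 18 MHz.
60 MHz mod fs = 24 MHz.
24 MHz > fs/2 = 18 MHz, folds to fs − 24 MHz = 12 MHz.
96 MHz mod fs = 24 MHz.
24 MHz > fs/2 = 18 MHz, folds to fs − 24 MHz = 12 MHz.
78 MHz mod fs = 6 MHz.
6 MHz ≤ fs/2 = 18 MHz, appears at 6 MHz.
111 MHz mod fs = 3 MHz.
3 MHz ≤ fs/2 = 18 MHz, appears at 3 MHz.
60 MHz and 96 MHz both map to 12 MHz.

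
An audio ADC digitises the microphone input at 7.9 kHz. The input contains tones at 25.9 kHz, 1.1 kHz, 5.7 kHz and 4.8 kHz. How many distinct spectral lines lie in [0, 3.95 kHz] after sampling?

3

fs/2 = 3.95 kHz.
25.9 kHz mod fs = 2.2 kHz.
2.2 kHz ≤ fs/2 = 3.95 kHz, appears at 2.2 kHz.
1.1 kHz ≤ fs/2 = 3.95 kHz, passes unchanged.
5.7 kHz > fs/2 = 3.95 kHz, folds to fs − 5.7 kHz = 2.2 kHz.
4.8 kHz > fs/2 = 3.95 kHz, folds to fs − 4.8 kHz = 3.1 kHz.
Distinct values: {1.1 kHz, 2.2 kHz, 3.1 kHz} → 3.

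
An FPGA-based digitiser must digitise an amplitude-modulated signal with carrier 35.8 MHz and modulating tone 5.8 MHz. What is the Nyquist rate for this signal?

AM sidebands sit at fc ± fm = 30 MHz and 41.6 MHz.
Highest-frequency component: 41.6 MHz.
Nyquist rate = 2 × 41.6 MHz = 83.2 MHz.

83.2 MHz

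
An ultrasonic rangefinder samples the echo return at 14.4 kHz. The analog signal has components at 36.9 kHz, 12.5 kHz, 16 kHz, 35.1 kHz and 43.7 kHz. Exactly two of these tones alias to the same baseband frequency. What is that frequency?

fs/2 = 7.2 kHz.
36.9 kHz mod fs = 8.1 kHz.
8.1 kHz > fs/2 = 7.2 kHz, folds to fs − 8.1 kHz = 6.3 kHz.
12.5 kHz > fs/2 = 7.2 kHz, folds to fs − 12.5 kHz = 1.9 kHz.
16 kHz mod fs = 1.6 kHz.
1.6 kHz ≤ fs/2 = 7.2 kHz, appears at 1.6 kHz.
35.1 kHz mod fs = 6.3 kHz.
6.3 kHz ≤ fs/2 = 7.2 kHz, appears at 6.3 kHz.
43.7 kHz mod fs = 0.5 kHz.
0.5 kHz ≤ fs/2 = 7.2 kHz, appears at 0.5 kHz.
35.1 kHz and 36.9 kHz both map to 6.3 kHz.

6.3 kHz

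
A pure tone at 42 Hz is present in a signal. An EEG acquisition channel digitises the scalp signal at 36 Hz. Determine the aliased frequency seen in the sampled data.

6 Hz

42 Hz mod fs = 6 Hz.
6 Hz ≤ fs/2 = 18 Hz, appears at 6 Hz.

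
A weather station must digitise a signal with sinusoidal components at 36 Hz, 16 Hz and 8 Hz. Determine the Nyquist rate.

72 Hz

Highest-frequency component: 36 Hz.
Nyquist rate = 2 × 36 Hz = 72 Hz.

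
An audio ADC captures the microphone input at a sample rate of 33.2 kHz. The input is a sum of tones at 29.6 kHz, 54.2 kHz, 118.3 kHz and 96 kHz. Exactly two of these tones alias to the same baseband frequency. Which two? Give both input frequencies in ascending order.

fs/2 = 16.6 kHz.
29.6 kHz > fs/2 = 16.6 kHz, folds to fs − 29.6 kHz = 3.6 kHz.
54.2 kHz mod fs = 21 kHz.
21 kHz > fs/2 = 16.6 kHz, folds to fs − 21 kHz = 12.2 kHz.
118.3 kHz mod fs = 18.7 kHz.
18.7 kHz > fs/2 = 16.6 kHz, folds to fs − 18.7 kHz = 14.5 kHz.
96 kHz mod fs = 29.6 kHz.
29.6 kHz > fs/2 = 16.6 kHz, folds to fs − 29.6 kHz = 3.6 kHz.
29.6 kHz and 96 kHz both map to 3.6 kHz.

29.6 kHz, 96 kHz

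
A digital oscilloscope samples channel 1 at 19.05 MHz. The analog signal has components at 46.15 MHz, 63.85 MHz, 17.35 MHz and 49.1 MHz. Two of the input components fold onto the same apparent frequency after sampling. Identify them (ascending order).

46.15 MHz, 49.1 MHz

fs/2 = 9.525 MHz.
46.15 MHz mod fs = 8.05 MHz.
8.05 MHz ≤ fs/2 = 9.525 MHz, appears at 8.05 MHz.
63.85 MHz mod fs = 6.7 MHz.
6.7 MHz ≤ fs/2 = 9.525 MHz, appears at 6.7 MHz.
17.35 MHz > fs/2 = 9.525 MHz, folds to fs − 17.35 MHz = 1.7 MHz.
49.1 MHz mod fs = 11 MHz.
11 MHz > fs/2 = 9.525 MHz, folds to fs − 11 MHz = 8.05 MHz.
46.15 MHz and 49.1 MHz both map to 8.05 MHz.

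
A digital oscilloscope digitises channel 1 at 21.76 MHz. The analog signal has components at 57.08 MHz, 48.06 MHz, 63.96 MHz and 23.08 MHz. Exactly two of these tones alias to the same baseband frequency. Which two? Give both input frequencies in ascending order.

fs/2 = 10.88 MHz.
57.08 MHz mod fs = 13.56 MHz.
13.56 MHz > fs/2 = 10.88 MHz, folds to fs − 13.56 MHz = 8.2 MHz.
48.06 MHz mod fs = 4.54 MHz.
4.54 MHz ≤ fs/2 = 10.88 MHz, appears at 4.54 MHz.
63.96 MHz mod fs = 20.44 MHz.
20.44 MHz > fs/2 = 10.88 MHz, folds to fs − 20.44 MHz = 1.32 MHz.
23.08 MHz mod fs = 1.32 MHz.
1.32 MHz ≤ fs/2 = 10.88 MHz, appears at 1.32 MHz.
23.08 MHz and 63.96 MHz both map to 1.32 MHz.

23.08 MHz, 63.96 MHz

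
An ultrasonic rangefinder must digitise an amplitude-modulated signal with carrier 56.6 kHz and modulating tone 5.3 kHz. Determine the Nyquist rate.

123.8 kHz

AM sidebands sit at fc ± fm = 51.3 kHz and 61.9 kHz.
Highest-frequency component: 61.9 kHz.
Nyquist rate = 2 × 61.9 kHz = 123.8 kHz.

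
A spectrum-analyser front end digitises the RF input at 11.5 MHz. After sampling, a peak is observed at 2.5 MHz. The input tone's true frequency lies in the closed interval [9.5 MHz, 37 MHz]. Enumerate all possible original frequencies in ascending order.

14 MHz, 20.5 MHz, 25.5 MHz, 32 MHz, 37 MHz

Frequencies that alias to 2.5 MHz are k·fs ± 2.5 MHz for integer k ≥ 0.
k=0: 2.5 MHz.
k=1: 9 MHz, 14 MHz.
k=2: 20.5 MHz, 25.5 MHz.
k=3: 32 MHz, 37 MHz.
k=4: 43.5 MHz, 48.5 MHz.
Within [9.5 MHz, 37 MHz]: 14 MHz, 20.5 MHz, 25.5 MHz, 32 MHz, 37 MHz.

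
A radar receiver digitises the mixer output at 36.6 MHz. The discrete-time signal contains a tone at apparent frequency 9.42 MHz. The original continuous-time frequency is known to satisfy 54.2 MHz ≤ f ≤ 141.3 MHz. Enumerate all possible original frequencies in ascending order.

Frequencies that alias to 9.42 MHz are k·fs ± 9.42 MHz for integer k ≥ 0.
k=0: 9.42 MHz.
k=1: 27.18 MHz, 46.02 MHz.
k=2: 63.78 MHz, 82.62 MHz.
k=3: 100.38 MHz, 119.22 MHz.
k=4: 136.98 MHz, 155.82 MHz.
k=5: 173.58 MHz, 192.42 MHz.
Within [54.2 MHz, 141.3 MHz]: 63.78 MHz, 82.62 MHz, 100.38 MHz, 119.22 MHz, 136.98 MHz.

63.78 MHz, 82.62 MHz, 100.38 MHz, 119.22 MHz, 136.98 MHz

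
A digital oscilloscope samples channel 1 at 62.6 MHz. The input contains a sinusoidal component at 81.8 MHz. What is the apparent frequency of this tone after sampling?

19.2 MHz

81.8 MHz mod fs = 19.2 MHz.
19.2 MHz ≤ fs/2 = 31.3 MHz, appears at 19.2 MHz.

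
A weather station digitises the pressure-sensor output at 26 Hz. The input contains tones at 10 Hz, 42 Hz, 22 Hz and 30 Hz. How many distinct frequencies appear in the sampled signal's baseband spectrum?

2

fs/2 = 13 Hz.
10 Hz ≤ fs/2 = 13 Hz, passes unchanged.
42 Hz mod fs = 16 Hz.
16 Hz > fs/2 = 13 Hz, folds to fs − 16 Hz = 10 Hz.
22 Hz > fs/2 = 13 Hz, folds to fs − 22 Hz = 4 Hz.
30 Hz mod fs = 4 Hz.
4 Hz ≤ fs/2 = 13 Hz, appears at 4 Hz.
Distinct values: {4 Hz, 10 Hz} → 2.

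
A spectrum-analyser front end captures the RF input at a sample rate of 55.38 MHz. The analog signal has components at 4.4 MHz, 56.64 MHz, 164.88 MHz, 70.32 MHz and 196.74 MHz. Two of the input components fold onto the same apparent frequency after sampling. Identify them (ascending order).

fs/2 = 27.69 MHz.
4.4 MHz ≤ fs/2 = 27.69 MHz, passes unchanged.
56.64 MHz mod fs = 1.26 MHz.
1.26 MHz ≤ fs/2 = 27.69 MHz, appears at 1.26 MHz.
164.88 MHz mod fs = 54.12 MHz.
54.12 MHz > fs/2 = 27.69 MHz, folds to fs − 54.12 MHz = 1.26 MHz.
70.32 MHz mod fs = 14.94 MHz.
14.94 MHz ≤ fs/2 = 27.69 MHz, appears at 14.94 MHz.
196.74 MHz mod fs = 30.6 MHz.
30.6 MHz > fs/2 = 27.69 MHz, folds to fs − 30.6 MHz = 24.78 MHz.
56.64 MHz and 164.88 MHz both map to 1.26 MHz.

56.64 MHz, 164.88 MHz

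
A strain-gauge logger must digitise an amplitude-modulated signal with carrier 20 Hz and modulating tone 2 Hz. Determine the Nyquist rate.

AM sidebands sit at fc ± fm = 18 Hz and 22 Hz.
Highest-frequency component: 22 Hz.
Nyquist rate = 2 × 22 Hz = 44 Hz.

44 Hz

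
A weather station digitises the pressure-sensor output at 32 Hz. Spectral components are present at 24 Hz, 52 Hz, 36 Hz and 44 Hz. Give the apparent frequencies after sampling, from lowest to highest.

fs/2 = 16 Hz.
24 Hz > fs/2 = 16 Hz, folds to fs − 24 Hz = 8 Hz.
52 Hz mod fs = 20 Hz.
20 Hz > fs/2 = 16 Hz, folds to fs − 20 Hz = 12 Hz.
36 Hz mod fs = 4 Hz.
4 Hz ≤ fs/2 = 16 Hz, appears at 4 Hz.
44 Hz mod fs = 12 Hz.
12 Hz ≤ fs/2 = 16 Hz, appears at 12 Hz.
Distinct values: {4 Hz, 8 Hz, 12 Hz}.

4 Hz, 8 Hz, 12 Hz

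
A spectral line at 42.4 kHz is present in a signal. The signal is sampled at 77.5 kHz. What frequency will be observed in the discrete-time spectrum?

35.1 kHz

42.4 kHz > fs/2 = 38.75 kHz, folds to fs − 42.4 kHz = 35.1 kHz.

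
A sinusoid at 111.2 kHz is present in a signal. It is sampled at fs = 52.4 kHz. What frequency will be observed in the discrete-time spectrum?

6.4 kHz

111.2 kHz mod fs = 6.4 kHz.
6.4 kHz ≤ fs/2 = 26.2 kHz, appears at 6.4 kHz.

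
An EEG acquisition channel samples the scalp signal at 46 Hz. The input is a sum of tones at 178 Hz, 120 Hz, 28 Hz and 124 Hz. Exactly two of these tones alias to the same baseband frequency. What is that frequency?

18 Hz

fs/2 = 23 Hz.
178 Hz mod fs = 40 Hz.
40 Hz > fs/2 = 23 Hz, folds to fs − 40 Hz = 6 Hz.
120 Hz mod fs = 28 Hz.
28 Hz > fs/2 = 23 Hz, folds to fs − 28 Hz = 18 Hz.
28 Hz > fs/2 = 23 Hz, folds to fs − 28 Hz = 18 Hz.
124 Hz mod fs = 32 Hz.
32 Hz > fs/2 = 23 Hz, folds to fs − 32 Hz = 14 Hz.
28 Hz and 120 Hz both map to 18 Hz.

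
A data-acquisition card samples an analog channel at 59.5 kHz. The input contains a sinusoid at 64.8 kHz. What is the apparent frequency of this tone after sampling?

5.3 kHz

64.8 kHz mod fs = 5.3 kHz.
5.3 kHz ≤ fs/2 = 29.75 kHz, appears at 5.3 kHz.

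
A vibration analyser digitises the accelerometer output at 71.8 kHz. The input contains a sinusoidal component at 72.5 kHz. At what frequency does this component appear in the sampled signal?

0.7 kHz

72.5 kHz mod fs = 0.7 kHz.
0.7 kHz ≤ fs/2 = 35.9 kHz, appears at 0.7 kHz.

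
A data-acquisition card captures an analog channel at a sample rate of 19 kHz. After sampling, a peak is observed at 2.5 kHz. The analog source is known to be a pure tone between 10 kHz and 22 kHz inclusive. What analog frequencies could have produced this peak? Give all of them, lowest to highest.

16.5 kHz, 21.5 kHz

Frequencies that alias to 2.5 kHz are k·fs ± 2.5 kHz for integer k ≥ 0.
k=0: 2.5 kHz.
k=1: 16.5 kHz, 21.5 kHz.
k=2: 35.5 kHz, 40.5 kHz.
Within [10 kHz, 22 kHz]: 16.5 kHz, 21.5 kHz.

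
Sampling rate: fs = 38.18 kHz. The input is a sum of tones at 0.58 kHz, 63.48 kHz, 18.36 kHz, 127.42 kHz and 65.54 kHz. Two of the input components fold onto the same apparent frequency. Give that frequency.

12.88 kHz

fs/2 = 19.09 kHz.
0.58 kHz ≤ fs/2 = 19.09 kHz, passes unchanged.
63.48 kHz mod fs = 25.3 kHz.
25.3 kHz > fs/2 = 19.09 kHz, folds to fs − 25.3 kHz = 12.88 kHz.
18.36 kHz ≤ fs/2 = 19.09 kHz, passes unchanged.
127.42 kHz mod fs = 12.88 kHz.
12.88 kHz ≤ fs/2 = 19.09 kHz, appears at 12.88 kHz.
65.54 kHz mod fs = 27.36 kHz.
27.36 kHz > fs/2 = 19.09 kHz, folds to fs − 27.36 kHz = 10.82 kHz.
63.48 kHz and 127.42 kHz both map to 12.88 kHz.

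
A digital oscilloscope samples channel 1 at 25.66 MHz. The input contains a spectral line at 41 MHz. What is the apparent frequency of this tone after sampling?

41 MHz mod fs = 15.34 MHz.
15.34 MHz > fs/2 = 12.83 MHz, folds to fs − 15.34 MHz = 10.32 MHz.

10.32 MHz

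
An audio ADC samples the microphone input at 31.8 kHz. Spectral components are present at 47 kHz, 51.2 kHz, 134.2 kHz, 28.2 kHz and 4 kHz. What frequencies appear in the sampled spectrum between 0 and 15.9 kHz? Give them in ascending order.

fs/2 = 15.9 kHz.
47 kHz mod fs = 15.2 kHz.
15.2 kHz ≤ fs/2 = 15.9 kHz, appears at 15.2 kHz.
51.2 kHz mod fs = 19.4 kHz.
19.4 kHz > fs/2 = 15.9 kHz, folds to fs − 19.4 kHz = 12.4 kHz.
134.2 kHz mod fs = 7 kHz.
7 kHz ≤ fs/2 = 15.9 kHz, appears at 7 kHz.
28.2 kHz > fs/2 = 15.9 kHz, folds to fs − 28.2 kHz = 3.6 kHz.
4 kHz ≤ fs/2 = 15.9 kHz, passes unchanged.
Distinct values: {3.6 kHz, 4 kHz, 7 kHz, 12.4 kHz, 15.2 kHz}.

3.6 kHz, 4 kHz, 7 kHz, 12.4 kHz, 15.2 kHz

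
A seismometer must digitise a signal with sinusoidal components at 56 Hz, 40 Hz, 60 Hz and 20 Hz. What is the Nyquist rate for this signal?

120 Hz

Highest-frequency component: 60 Hz.
Nyquist rate = 2 × 60 Hz = 120 Hz.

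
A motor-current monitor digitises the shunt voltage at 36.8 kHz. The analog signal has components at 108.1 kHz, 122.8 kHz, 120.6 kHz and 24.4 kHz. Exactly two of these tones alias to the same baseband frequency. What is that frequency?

fs/2 = 18.4 kHz.
108.1 kHz mod fs = 34.5 kHz.
34.5 kHz > fs/2 = 18.4 kHz, folds to fs − 34.5 kHz = 2.3 kHz.
122.8 kHz mod fs = 12.4 kHz.
12.4 kHz ≤ fs/2 = 18.4 kHz, appears at 12.4 kHz.
120.6 kHz mod fs = 10.2 kHz.
10.2 kHz ≤ fs/2 = 18.4 kHz, appears at 10.2 kHz.
24.4 kHz > fs/2 = 18.4 kHz, folds to fs − 24.4 kHz = 12.4 kHz.
24.4 kHz and 122.8 kHz both map to 12.4 kHz.

12.4 kHz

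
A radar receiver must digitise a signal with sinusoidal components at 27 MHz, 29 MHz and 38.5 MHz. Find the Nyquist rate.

Highest-frequency component: 38.5 MHz.
Nyquist rate = 2 × 38.5 MHz = 77 MHz.

77 MHz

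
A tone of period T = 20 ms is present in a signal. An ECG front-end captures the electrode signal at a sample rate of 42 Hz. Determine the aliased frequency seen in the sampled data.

T = 20 ms → f = 1/T = 50 Hz.
50 Hz mod fs = 8 Hz.
8 Hz ≤ fs/2 = 21 Hz, appears at 8 Hz.

8 Hz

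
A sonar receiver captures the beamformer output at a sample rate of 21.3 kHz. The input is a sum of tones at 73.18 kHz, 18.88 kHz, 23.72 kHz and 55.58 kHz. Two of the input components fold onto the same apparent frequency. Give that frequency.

2.42 kHz

fs/2 = 10.65 kHz.
73.18 kHz mod fs = 9.28 kHz.
9.28 kHz ≤ fs/2 = 10.65 kHz, appears at 9.28 kHz.
18.88 kHz > fs/2 = 10.65 kHz, folds to fs − 18.88 kHz = 2.42 kHz.
23.72 kHz mod fs = 2.42 kHz.
2.42 kHz ≤ fs/2 = 10.65 kHz, appears at 2.42 kHz.
55.58 kHz mod fs = 12.98 kHz.
12.98 kHz > fs/2 = 10.65 kHz, folds to fs − 12.98 kHz = 8.32 kHz.
18.88 kHz and 23.72 kHz both map to 2.42 kHz.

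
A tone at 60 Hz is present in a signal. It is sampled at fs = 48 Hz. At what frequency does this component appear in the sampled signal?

12 Hz

60 Hz mod fs = 12 Hz.
12 Hz ≤ fs/2 = 24 Hz, appears at 12 Hz.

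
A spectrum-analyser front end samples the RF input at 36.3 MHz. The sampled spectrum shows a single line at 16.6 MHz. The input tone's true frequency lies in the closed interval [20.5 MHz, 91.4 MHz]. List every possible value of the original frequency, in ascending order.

Frequencies that alias to 16.6 MHz are k·fs ± 16.6 MHz for integer k ≥ 0.
k=0: 16.6 MHz.
k=1: 19.7 MHz, 52.9 MHz.
k=2: 56 MHz, 89.2 MHz.
k=3: 92.3 MHz, 125.5 MHz.
Within [20.5 MHz, 91.4 MHz]: 52.9 MHz, 56 MHz, 89.2 MHz.

52.9 MHz, 56 MHz, 89.2 MHz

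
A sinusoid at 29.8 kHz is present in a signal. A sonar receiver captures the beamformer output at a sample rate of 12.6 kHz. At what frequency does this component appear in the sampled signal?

29.8 kHz mod fs = 4.6 kHz.
4.6 kHz ≤ fs/2 = 6.3 kHz, appears at 4.6 kHz.

4.6 kHz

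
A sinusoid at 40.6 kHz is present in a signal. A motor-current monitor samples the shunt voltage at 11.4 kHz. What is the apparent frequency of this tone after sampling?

5 kHz

40.6 kHz mod fs = 6.4 kHz.
6.4 kHz > fs/2 = 5.7 kHz, folds to fs − 6.4 kHz = 5 kHz.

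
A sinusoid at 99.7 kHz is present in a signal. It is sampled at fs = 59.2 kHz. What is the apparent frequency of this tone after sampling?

99.7 kHz mod fs = 40.5 kHz.
40.5 kHz > fs/2 = 29.6 kHz, folds to fs − 40.5 kHz = 18.7 kHz.

18.7 kHz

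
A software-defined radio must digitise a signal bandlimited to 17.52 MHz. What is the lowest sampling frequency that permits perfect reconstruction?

35.04 MHz

Nyquist rate = 2 × 17.52 MHz = 35.04 MHz.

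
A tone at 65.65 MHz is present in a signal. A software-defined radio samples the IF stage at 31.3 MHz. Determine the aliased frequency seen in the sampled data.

65.65 MHz mod fs = 3.05 MHz.
3.05 MHz ≤ fs/2 = 15.65 MHz, appears at 3.05 MHz.

3.05 MHz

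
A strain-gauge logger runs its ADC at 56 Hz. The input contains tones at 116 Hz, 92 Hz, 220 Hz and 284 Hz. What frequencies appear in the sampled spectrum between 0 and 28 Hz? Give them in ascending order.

fs/2 = 28 Hz.
116 Hz mod fs = 4 Hz.
4 Hz ≤ fs/2 = 28 Hz, appears at 4 Hz.
92 Hz mod fs = 36 Hz.
36 Hz > fs/2 = 28 Hz, folds to fs − 36 Hz = 20 Hz.
220 Hz mod fs = 52 Hz.
52 Hz > fs/2 = 28 Hz, folds to fs − 52 Hz = 4 Hz.
284 Hz mod fs = 4 Hz.
4 Hz ≤ fs/2 = 28 Hz, appears at 4 Hz.
Distinct values: {4 Hz, 20 Hz}.

4 Hz, 20 Hz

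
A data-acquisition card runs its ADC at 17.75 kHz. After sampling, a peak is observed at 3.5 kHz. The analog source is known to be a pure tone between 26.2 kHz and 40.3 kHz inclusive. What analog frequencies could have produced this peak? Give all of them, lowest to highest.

32 kHz, 39 kHz

Frequencies that alias to 3.5 kHz are k·fs ± 3.5 kHz for integer k ≥ 0.
k=0: 3.5 kHz.
k=1: 14.25 kHz, 21.25 kHz.
k=2: 32 kHz, 39 kHz.
k=3: 49.75 kHz, 56.75 kHz.
Within [26.2 kHz, 40.3 kHz]: 32 kHz, 39 kHz.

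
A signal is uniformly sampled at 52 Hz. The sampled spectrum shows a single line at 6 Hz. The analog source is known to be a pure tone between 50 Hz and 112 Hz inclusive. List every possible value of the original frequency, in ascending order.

Frequencies that alias to 6 Hz are k·fs ± 6 Hz for integer k ≥ 0.
k=0: 6 Hz.
k=1: 46 Hz, 58 Hz.
k=2: 98 Hz, 110 Hz.
k=3: 150 Hz, 162 Hz.
Within [50 Hz, 112 Hz]: 58 Hz, 98 Hz, 110 Hz.

58 Hz, 98 Hz, 110 Hz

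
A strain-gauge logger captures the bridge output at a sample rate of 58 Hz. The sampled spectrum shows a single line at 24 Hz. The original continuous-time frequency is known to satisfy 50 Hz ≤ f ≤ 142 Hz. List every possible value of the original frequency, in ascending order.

Frequencies that alias to 24 Hz are k·fs ± 24 Hz for integer k ≥ 0.
k=0: 24 Hz.
k=1: 34 Hz, 82 Hz.
k=2: 92 Hz, 140 Hz.
k=3: 150 Hz, 198 Hz.
Within [50 Hz, 142 Hz]: 82 Hz, 92 Hz, 140 Hz.

82 Hz, 92 Hz, 140 Hz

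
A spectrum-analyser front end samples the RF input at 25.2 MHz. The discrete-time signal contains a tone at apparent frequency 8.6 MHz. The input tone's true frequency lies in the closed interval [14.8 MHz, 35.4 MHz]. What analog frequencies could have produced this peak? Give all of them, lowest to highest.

Frequencies that alias to 8.6 MHz are k·fs ± 8.6 MHz for integer k ≥ 0.
k=0: 8.6 MHz.
k=1: 16.6 MHz, 33.8 MHz.
k=2: 41.8 MHz, 59 MHz.
Within [14.8 MHz, 35.4 MHz]: 16.6 MHz, 33.8 MHz.

16.6 MHz, 33.8 MHz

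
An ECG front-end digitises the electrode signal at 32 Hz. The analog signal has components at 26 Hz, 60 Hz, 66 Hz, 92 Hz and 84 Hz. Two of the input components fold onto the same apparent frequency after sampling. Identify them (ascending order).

fs/2 = 16 Hz.
26 Hz > fs/2 = 16 Hz, folds to fs − 26 Hz = 6 Hz.
60 Hz mod fs = 28 Hz.
28 Hz > fs/2 = 16 Hz, folds to fs − 28 Hz = 4 Hz.
66 Hz mod fs = 2 Hz.
2 Hz ≤ fs/2 = 16 Hz, appears at 2 Hz.
92 Hz mod fs = 28 Hz.
28 Hz > fs/2 = 16 Hz, folds to fs − 28 Hz = 4 Hz.
84 Hz mod fs = 20 Hz.
20 Hz > fs/2 = 16 Hz, folds to fs − 20 Hz = 12 Hz.
60 Hz and 92 Hz both map to 4 Hz.

60 Hz, 92 Hz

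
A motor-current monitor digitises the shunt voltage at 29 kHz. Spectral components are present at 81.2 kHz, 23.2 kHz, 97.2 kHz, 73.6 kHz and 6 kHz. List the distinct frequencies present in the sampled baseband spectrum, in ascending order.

5.8 kHz, 6 kHz, 10.2 kHz, 13.4 kHz

fs/2 = 14.5 kHz.
81.2 kHz mod fs = 23.2 kHz.
23.2 kHz > fs/2 = 14.5 kHz, folds to fs − 23.2 kHz = 5.8 kHz.
23.2 kHz > fs/2 = 14.5 kHz, folds to fs − 23.2 kHz = 5.8 kHz.
97.2 kHz mod fs = 10.2 kHz.
10.2 kHz ≤ fs/2 = 14.5 kHz, appears at 10.2 kHz.
73.6 kHz mod fs = 15.6 kHz.
15.6 kHz > fs/2 = 14.5 kHz, folds to fs − 15.6 kHz = 13.4 kHz.
6 kHz ≤ fs/2 = 14.5 kHz, passes unchanged.
Distinct values: {5.8 kHz, 6 kHz, 10.2 kHz, 13.4 kHz}.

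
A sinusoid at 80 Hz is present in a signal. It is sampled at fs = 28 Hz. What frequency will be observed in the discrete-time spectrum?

80 Hz mod fs = 24 Hz.
24 Hz > fs/2 = 14 Hz, folds to fs − 24 Hz = 4 Hz.

4 Hz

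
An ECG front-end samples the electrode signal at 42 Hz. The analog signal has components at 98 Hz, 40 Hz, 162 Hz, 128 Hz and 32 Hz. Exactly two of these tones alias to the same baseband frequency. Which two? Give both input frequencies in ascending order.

fs/2 = 21 Hz.
98 Hz mod fs = 14 Hz.
14 Hz ≤ fs/2 = 21 Hz, appears at 14 Hz.
40 Hz > fs/2 = 21 Hz, folds to fs − 40 Hz = 2 Hz.
162 Hz mod fs = 36 Hz.
36 Hz > fs/2 = 21 Hz, folds to fs − 36 Hz = 6 Hz.
128 Hz mod fs = 2 Hz.
2 Hz ≤ fs/2 = 21 Hz, appears at 2 Hz.
32 Hz > fs/2 = 21 Hz, folds to fs − 32 Hz = 10 Hz.
40 Hz and 128 Hz both map to 2 Hz.

40 Hz, 128 Hz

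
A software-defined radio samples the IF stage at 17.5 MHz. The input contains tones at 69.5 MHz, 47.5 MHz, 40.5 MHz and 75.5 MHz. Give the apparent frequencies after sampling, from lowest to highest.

0.5 MHz, 5 MHz, 5.5 MHz

fs/2 = 8.75 MHz.
69.5 MHz mod fs = 17 MHz.
17 MHz > fs/2 = 8.75 MHz, folds to fs − 17 MHz = 0.5 MHz.
47.5 MHz mod fs = 12.5 MHz.
12.5 MHz > fs/2 = 8.75 MHz, folds to fs − 12.5 MHz = 5 MHz.
40.5 MHz mod fs = 5.5 MHz.
5.5 MHz ≤ fs/2 = 8.75 MHz, appears at 5.5 MHz.
75.5 MHz mod fs = 5.5 MHz.
5.5 MHz ≤ fs/2 = 8.75 MHz, appears at 5.5 MHz.
Distinct values: {0.5 MHz, 5 MHz, 5.5 MHz}.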